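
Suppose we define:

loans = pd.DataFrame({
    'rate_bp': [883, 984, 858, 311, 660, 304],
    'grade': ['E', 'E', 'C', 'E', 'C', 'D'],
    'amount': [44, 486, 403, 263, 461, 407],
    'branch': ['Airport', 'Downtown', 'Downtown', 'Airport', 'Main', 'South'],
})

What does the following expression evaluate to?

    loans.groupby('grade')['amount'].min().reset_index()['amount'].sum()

group by grade, min of amount:
grade
C    403
D    407
E     44
Name: amount, dtype: int64
reset_index():
  grade  amount
0     C     403
1     D     407
2     E      44
Finally, sum of column 'amount' = 854.

854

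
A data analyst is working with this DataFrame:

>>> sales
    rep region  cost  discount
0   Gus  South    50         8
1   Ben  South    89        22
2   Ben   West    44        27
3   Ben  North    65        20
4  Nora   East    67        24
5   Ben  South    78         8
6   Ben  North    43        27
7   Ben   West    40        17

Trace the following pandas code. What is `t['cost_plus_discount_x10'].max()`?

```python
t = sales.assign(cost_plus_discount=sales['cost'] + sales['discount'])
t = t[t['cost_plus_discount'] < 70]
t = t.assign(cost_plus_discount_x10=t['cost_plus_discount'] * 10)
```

add column cost_plus_discount = sales['cost'] + sales['discount']:
    rep region  cost  discount  cost_plus_discount
0   Gus  South    50         8                  58
1   Ben  South    89        22                 111
2   Ben   West    44        27                  71
3   Ben  North    65        20                  85
4  Nora   East    67        24                  91
5   Ben  South    78         8                  86
6   Ben  North    43        27                  70
7   Ben   West    40        17                  57
filter rows where cost_plus_discount < 70:
   rep region  cost  discount  cost_plus_discount
0  Gus  South    50         8                  58
7  Ben   West    40        17                  57
add column cost_plus_discount_x10 = t['cost_plus_discount'] * 10:
   rep region  cost  discount  cost_plus_discount  cost_plus_discount_x10
0  Gus  South    50         8                  58                     580
7  Ben   West    40        17                  57                     570
Finally, max of column 'cost_plus_discount_x10' = 580.

580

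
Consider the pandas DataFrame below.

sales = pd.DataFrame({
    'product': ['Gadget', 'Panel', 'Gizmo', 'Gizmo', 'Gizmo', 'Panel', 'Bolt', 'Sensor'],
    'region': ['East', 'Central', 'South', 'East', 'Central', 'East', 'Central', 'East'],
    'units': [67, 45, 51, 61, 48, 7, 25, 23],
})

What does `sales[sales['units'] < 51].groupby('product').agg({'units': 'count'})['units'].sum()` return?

5

filter rows where units < 51:
  product   region  units
1   Panel  Central     45
4   Gizmo  Central     48
5   Panel     East      7
6    Bolt  Central     25
7  Sensor     East     23
group by product, count of units:
         units
product       
Bolt         1
Gizmo        1
Panel        2
Sensor       1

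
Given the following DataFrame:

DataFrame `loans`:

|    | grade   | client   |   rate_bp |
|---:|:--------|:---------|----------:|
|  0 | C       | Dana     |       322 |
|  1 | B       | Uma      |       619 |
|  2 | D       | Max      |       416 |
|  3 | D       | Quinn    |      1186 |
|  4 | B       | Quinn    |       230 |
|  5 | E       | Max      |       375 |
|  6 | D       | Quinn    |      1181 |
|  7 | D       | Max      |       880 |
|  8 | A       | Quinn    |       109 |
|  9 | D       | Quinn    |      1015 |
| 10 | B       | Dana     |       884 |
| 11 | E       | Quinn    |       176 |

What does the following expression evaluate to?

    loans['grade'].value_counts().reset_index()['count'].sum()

12

value_counts of grade:
grade
D    5
B    3
E    2
C    1
A    1
Name: count, dtype: int64
reset_index():
  grade  count
0     D      5
1     B      3
2     E      2
3     C      1
4     A      1
So sum() = 12.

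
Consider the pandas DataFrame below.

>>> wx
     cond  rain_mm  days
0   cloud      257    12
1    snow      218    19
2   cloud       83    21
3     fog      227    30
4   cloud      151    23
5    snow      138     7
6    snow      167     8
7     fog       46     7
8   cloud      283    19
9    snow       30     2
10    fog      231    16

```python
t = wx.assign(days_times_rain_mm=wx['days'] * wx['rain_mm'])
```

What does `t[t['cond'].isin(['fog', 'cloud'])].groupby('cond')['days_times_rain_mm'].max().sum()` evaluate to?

12187

add column days_times_rain_mm = wx['days'] * wx['rain_mm']:
     cond  rain_mm  days  days_times_rain_mm
0   cloud      257    12                3084
1    snow      218    19                4142
2   cloud       83    21                1743
3     fog      227    30                6810
4   cloud      151    23                3473
5    snow      138     7                 966
6    snow      167     8                1336
7     fog       46     7                 322
8   cloud      283    19                5377
9    snow       30     2                  60
10    fog      231    16                3696
filter rows where cond in ['fog', 'cloud']:
     cond  rain_mm  days  days_times_rain_mm
0   cloud      257    12                3084
2   cloud       83    21                1743
3     fog      227    30                6810
4   cloud      151    23                3473
7     fog       46     7                 322
8   cloud      283    19                5377
10    fog      231    16                3696
group by cond, max of days_times_rain_mm:
cond
cloud    5377
fog      6810
Name: days_times_rain_mm, dtype: int64
Taking the sum of the resulting series gives 12187.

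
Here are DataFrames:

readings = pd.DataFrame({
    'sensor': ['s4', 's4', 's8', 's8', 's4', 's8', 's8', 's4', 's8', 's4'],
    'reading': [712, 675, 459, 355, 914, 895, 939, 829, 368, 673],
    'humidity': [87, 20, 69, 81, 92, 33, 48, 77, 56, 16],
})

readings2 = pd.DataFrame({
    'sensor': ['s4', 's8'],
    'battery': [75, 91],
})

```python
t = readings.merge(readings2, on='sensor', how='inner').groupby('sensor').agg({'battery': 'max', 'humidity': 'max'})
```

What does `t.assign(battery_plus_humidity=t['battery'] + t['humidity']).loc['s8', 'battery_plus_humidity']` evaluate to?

merge on 'sensor' (how='inner') → 10 rows:
  sensor  reading  humidity  battery
0     s4      712        87       75
1     s4      675        20       75
2     s8      459        69       91
3     s8      355        81       91
4     s4      914        92       75
5     s8      895        33       91
6     s8      939        48       91
7     s4      829        77       75
8     s8      368        56       91
9     s4      673        16       75
group by sensor: max(battery), max(humidity):
        battery  humidity
sensor                   
s4           75        92
s8           91        81
add column battery_plus_humidity = t['battery'] + t['humidity']:
        battery  humidity  battery_plus_humidity
sensor                                          
s4           75        92                    167
s8           91        81                    172
Reading off the value at row 's8', column 'battery_plus_humidity', we get 172.

172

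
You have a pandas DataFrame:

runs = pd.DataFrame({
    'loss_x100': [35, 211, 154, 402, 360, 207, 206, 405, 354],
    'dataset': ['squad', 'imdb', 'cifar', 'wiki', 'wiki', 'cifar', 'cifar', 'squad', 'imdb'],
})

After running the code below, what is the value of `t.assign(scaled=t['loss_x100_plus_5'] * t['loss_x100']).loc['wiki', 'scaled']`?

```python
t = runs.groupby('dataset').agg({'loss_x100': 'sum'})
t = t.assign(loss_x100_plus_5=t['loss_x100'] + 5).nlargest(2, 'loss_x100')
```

group by dataset, sum of loss_x100:
         loss_x100
dataset           
cifar          567
imdb           565
squad          440
wiki           762
add column loss_x100_plus_5 = t['loss_x100'] + 5:
         loss_x100  loss_x100_plus_5
dataset                             
cifar          567               572
imdb           565               570
squad          440               445
wiki           762               767
take 2 rows with largest loss_x100:
         loss_x100  loss_x100_plus_5
dataset                             
wiki           762               767
cifar          567               572
add column scaled = t['loss_x100_plus_5'] * t['loss_x100']:
         loss_x100  loss_x100_plus_5  scaled
dataset                                     
wiki           762               767  584454
cifar          567               572  324324
Reading off the value at row 'wiki', column 'scaled', we get 584454.

584454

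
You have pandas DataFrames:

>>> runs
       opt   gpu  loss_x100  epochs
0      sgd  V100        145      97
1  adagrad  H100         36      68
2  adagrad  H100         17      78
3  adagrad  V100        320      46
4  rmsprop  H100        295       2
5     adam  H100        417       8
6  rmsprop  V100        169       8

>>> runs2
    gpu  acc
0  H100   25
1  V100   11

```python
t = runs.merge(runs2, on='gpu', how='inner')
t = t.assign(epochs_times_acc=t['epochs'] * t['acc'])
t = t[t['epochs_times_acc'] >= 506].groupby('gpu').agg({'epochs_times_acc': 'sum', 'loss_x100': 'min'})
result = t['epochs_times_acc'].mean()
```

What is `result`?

2611.5

merge on 'gpu' (how='inner') → 7 rows:
       opt   gpu  loss_x100  epochs  acc
0      sgd  V100        145      97   11
1  adagrad  H100         36      68   25
2  adagrad  H100         17      78   25
3  adagrad  V100        320      46   11
4  rmsprop  H100        295       2   25
5     adam  H100        417       8   25
6  rmsprop  V100        169       8   11
add column epochs_times_acc = t['epochs'] * t['acc']:
       opt   gpu  loss_x100  epochs  acc  epochs_times_acc
0      sgd  V100        145      97   11              1067
1  adagrad  H100         36      68   25              1700
2  adagrad  H100         17      78   25              1950
3  adagrad  V100        320      46   11               506
4  rmsprop  H100        295       2   25                50
5     adam  H100        417       8   25               200
6  rmsprop  V100        169       8   11                88
filter rows where epochs_times_acc >= 506:
       opt   gpu  loss_x100  epochs  acc  epochs_times_acc
0      sgd  V100        145      97   11              1067
1  adagrad  H100         36      68   25              1700
2  adagrad  H100         17      78   25              1950
3  adagrad  V100        320      46   11               506
group by gpu: sum(epochs_times_acc), min(loss_x100):
      epochs_times_acc  loss_x100
gpu                              
H100              3650         17
V100              1573        145
Taking the mean of column 'epochs_times_acc' gives 2611.5.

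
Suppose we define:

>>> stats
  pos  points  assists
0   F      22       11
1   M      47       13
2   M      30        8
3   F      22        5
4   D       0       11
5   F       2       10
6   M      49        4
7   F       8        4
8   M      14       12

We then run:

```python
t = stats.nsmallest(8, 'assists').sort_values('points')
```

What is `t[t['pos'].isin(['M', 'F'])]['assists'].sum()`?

take 8 rows with smallest assists:
  pos  points  assists
6   M      49        4
7   F       8        4
3   F      22        5
2   M      30        8
5   F       2       10
0   F      22       11
4   D       0       11
8   M      14       12
sort by points:
  pos  points  assists
4   D       0       11
5   F       2       10
7   F       8        4
8   M      14       12
3   F      22        5
0   F      22       11
2   M      30        8
6   M      49        4
filter rows where pos in ['M', 'F']:
  pos  points  assists
5   F       2       10
7   F       8        4
8   M      14       12
3   F      22        5
0   F      22       11
2   M      30        8
6   M      49        4

54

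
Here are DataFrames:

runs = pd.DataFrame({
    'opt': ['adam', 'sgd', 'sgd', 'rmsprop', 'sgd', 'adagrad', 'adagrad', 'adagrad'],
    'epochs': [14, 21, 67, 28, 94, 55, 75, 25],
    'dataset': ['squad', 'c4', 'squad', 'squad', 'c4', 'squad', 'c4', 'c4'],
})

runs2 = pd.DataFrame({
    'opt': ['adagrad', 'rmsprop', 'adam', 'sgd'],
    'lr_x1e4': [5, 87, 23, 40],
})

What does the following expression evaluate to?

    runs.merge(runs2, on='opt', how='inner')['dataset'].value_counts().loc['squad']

4

merge on 'opt' (how='inner') → 8 rows:
       opt  epochs dataset  lr_x1e4
0     adam      14   squad       23
1      sgd      21      c4       40
2      sgd      67   squad       40
3  rmsprop      28   squad       87
4      sgd      94      c4       40
5  adagrad      55   squad        5
6  adagrad      75      c4        5
7  adagrad      25      c4        5
value_counts of dataset:
dataset
squad    4
c4       4
Name: count, dtype: int64
value at index 'squad' → 4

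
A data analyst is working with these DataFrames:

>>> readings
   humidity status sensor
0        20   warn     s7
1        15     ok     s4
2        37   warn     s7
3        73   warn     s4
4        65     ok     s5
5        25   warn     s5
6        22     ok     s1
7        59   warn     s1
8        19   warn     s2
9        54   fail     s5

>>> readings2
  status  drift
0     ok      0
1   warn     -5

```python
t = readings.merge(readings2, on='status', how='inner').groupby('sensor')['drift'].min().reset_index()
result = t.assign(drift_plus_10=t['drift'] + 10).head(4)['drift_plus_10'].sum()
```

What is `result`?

merge on 'status' (how='inner') → 9 rows:
   humidity status sensor  drift
0        20   warn     s7     -5
1        15     ok     s4      0
2        37   warn     s7     -5
3        73   warn     s4     -5
4        65     ok     s5      0
5        25   warn     s5     -5
6        22     ok     s1      0
7        59   warn     s1     -5
8        19   warn     s2     -5
group by sensor, min of drift:
sensor
s1   -5
s2   -5
s4   -5
s5   -5
s7   -5
Name: drift, dtype: int64
reset_index():
  sensor  drift
0     s1     -5
1     s2     -5
2     s4     -5
3     s5     -5
4     s7     -5
add column drift_plus_10 = t['drift'] + 10:
  sensor  drift  drift_plus_10
0     s1     -5              5
1     s2     -5              5
2     s4     -5              5
3     s5     -5              5
4     s7     -5              5
take first 4 rows:
  sensor  drift  drift_plus_10
0     s1     -5              5
1     s2     -5              5
2     s4     -5              5
3     s5     -5              5
The sum of column 'drift_plus_10' is 20.

20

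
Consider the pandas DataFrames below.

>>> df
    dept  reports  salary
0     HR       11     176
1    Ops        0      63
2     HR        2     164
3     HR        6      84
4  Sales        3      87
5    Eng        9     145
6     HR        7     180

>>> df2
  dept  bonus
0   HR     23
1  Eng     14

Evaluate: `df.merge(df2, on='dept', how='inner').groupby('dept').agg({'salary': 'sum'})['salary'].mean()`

374.5

merge on 'dept' (how='inner') → 5 rows:
  dept  reports  salary  bonus
0   HR       11     176     23
1   HR        2     164     23
2   HR        6      84     23
3  Eng        9     145     14
4   HR        7     180     23
group by dept, sum of salary:
      salary
dept        
Eng      145
HR       604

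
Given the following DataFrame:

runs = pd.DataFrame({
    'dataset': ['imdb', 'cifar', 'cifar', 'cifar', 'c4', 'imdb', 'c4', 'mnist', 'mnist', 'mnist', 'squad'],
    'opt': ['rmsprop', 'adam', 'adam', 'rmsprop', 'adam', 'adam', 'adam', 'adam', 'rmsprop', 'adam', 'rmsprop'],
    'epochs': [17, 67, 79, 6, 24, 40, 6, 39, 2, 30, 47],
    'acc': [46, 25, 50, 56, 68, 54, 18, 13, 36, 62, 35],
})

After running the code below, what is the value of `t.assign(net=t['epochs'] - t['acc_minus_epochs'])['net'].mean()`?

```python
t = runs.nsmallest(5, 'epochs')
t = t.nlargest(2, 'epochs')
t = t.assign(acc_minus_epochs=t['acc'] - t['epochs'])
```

-16.0

take 5 rows with smallest epochs:
  dataset      opt  epochs  acc
8   mnist  rmsprop       2   36
3   cifar  rmsprop       6   56
6      c4     adam       6   18
0    imdb  rmsprop      17   46
4      c4     adam      24   68
take 2 rows with largest epochs:
  dataset      opt  epochs  acc
4      c4     adam      24   68
0    imdb  rmsprop      17   46
add column acc_minus_epochs = t['acc'] - t['epochs']:
  dataset      opt  epochs  acc  acc_minus_epochs
4      c4     adam      24   68                44
0    imdb  rmsprop      17   46                29
add column net = t['epochs'] - t['acc_minus_epochs']:
  dataset      opt  epochs  acc  acc_minus_epochs  net
4      c4     adam      24   68                44  -20
0    imdb  rmsprop      17   46                29  -12
Taking the mean of column 'net' gives -16.0.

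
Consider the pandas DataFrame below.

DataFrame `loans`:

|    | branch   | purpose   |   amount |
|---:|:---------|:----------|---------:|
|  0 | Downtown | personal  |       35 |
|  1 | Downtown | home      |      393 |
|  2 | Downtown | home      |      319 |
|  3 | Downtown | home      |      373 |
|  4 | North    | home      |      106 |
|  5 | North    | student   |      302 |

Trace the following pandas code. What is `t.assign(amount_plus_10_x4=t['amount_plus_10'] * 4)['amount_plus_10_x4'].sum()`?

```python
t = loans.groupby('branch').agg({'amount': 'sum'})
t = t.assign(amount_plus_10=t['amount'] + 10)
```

group by branch, sum of amount:
          amount
branch          
Downtown    1120
North        408
add column amount_plus_10 = t['amount'] + 10:
          amount  amount_plus_10
branch                          
Downtown    1120            1130
North        408             418
add column amount_plus_10_x4 = t['amount_plus_10'] * 4:
          amount  amount_plus_10  amount_plus_10_x4
branch                                             
Downtown    1120            1130               4520
North        408             418               1672
Reading off the sum of column 'amount_plus_10_x4', we get 6192.

6192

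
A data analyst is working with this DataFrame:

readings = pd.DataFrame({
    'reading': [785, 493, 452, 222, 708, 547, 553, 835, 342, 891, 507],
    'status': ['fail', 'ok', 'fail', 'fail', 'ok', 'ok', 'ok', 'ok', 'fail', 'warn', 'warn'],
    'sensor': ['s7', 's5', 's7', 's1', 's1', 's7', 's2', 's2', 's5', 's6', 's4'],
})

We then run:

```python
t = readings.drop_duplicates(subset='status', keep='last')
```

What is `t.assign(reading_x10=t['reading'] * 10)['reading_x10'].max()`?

8350

drop duplicate status (keep=last):
    reading status sensor
7       835     ok     s2
8       342   fail     s5
10      507   warn     s4
add column reading_x10 = t['reading'] * 10:
    reading status sensor  reading_x10
7       835     ok     s2         8350
8       342   fail     s5         3420
10      507   warn     s4         5070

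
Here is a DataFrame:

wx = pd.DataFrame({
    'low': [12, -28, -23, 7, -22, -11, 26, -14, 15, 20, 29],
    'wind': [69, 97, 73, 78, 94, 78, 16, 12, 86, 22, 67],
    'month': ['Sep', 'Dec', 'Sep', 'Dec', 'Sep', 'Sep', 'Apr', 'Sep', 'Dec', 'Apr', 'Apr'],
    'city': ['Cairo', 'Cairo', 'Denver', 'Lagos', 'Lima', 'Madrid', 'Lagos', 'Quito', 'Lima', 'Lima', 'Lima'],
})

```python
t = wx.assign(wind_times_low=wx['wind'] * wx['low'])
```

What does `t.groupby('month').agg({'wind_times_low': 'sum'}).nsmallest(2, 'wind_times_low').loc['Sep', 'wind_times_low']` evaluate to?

add column wind_times_low = wx['wind'] * wx['low']:
    low  wind month    city  wind_times_low
0    12    69   Sep   Cairo             828
1   -28    97   Dec   Cairo           -2716
2   -23    73   Sep  Denver           -1679
3     7    78   Dec   Lagos             546
4   -22    94   Sep    Lima           -2068
5   -11    78   Sep  Madrid            -858
6    26    16   Apr   Lagos             416
7   -14    12   Sep   Quito            -168
8    15    86   Dec    Lima            1290
9    20    22   Apr    Lima             440
10   29    67   Apr    Lima            1943
group by month, sum of wind_times_low:
       wind_times_low
month                
Apr              2799
Dec              -880
Sep             -3945
take 2 rows with smallest wind_times_low:
       wind_times_low
month                
Sep             -3945
Dec              -880
Reading off the value at row 'Sep', column 'wind_times_low', we get -3945.

-3945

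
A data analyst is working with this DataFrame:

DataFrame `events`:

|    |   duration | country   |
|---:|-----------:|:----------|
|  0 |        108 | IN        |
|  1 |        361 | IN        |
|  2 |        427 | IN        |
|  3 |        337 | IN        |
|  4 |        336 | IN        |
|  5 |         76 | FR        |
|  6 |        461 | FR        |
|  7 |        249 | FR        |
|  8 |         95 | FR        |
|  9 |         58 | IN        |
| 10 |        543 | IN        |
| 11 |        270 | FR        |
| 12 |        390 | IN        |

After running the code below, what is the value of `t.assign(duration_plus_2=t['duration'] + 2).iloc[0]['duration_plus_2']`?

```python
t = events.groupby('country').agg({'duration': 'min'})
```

group by country, min of duration:
         duration
country          
FR             76
IN             58
add column duration_plus_2 = t['duration'] + 2:
         duration  duration_plus_2
country                           
FR             76               78
IN             58               60

78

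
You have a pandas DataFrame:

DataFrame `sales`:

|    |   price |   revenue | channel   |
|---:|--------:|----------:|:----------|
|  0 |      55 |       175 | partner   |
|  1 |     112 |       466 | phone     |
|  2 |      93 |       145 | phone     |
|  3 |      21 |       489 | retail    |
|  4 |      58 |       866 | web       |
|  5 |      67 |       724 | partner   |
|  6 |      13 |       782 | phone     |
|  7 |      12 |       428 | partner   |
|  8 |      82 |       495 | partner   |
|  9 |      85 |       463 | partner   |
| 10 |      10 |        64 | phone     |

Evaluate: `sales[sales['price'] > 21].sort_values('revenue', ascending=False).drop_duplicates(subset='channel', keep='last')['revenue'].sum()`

filter rows where price > 21:
   price  revenue  channel
0     55      175  partner
1    112      466    phone
2     93      145    phone
4     58      866      web
5     67      724  partner
8     82      495  partner
9     85      463  partner
sort by revenue descending:
   price  revenue  channel
4     58      866      web
5     67      724  partner
8     82      495  partner
1    112      466    phone
9     85      463  partner
0     55      175  partner
2     93      145    phone
drop duplicate channel (keep=last):
   price  revenue  channel
4     58      866      web
0     55      175  partner
2     93      145    phone
Then the sum of column 'revenue': 1186

1186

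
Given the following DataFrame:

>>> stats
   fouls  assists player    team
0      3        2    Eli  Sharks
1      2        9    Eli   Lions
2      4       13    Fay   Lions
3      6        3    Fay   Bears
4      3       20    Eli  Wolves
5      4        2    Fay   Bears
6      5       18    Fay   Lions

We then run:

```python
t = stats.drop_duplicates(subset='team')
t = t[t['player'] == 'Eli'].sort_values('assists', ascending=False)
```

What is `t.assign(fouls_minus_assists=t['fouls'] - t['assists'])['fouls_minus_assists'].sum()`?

-23

drop duplicate team (keep=first):
   fouls  assists player    team
0      3        2    Eli  Sharks
1      2        9    Eli   Lions
3      6        3    Fay   Bears
4      3       20    Eli  Wolves
filter rows where player == 'Eli':
   fouls  assists player    team
0      3        2    Eli  Sharks
1      2        9    Eli   Lions
4      3       20    Eli  Wolves
sort by assists descending:
   fouls  assists player    team
4      3       20    Eli  Wolves
1      2        9    Eli   Lions
0      3        2    Eli  Sharks
add column fouls_minus_assists = t['fouls'] - t['assists']:
   fouls  assists player    team  fouls_minus_assists
4      3       20    Eli  Wolves                  -17
1      2        9    Eli   Lions                   -7
0      3        2    Eli  Sharks                    1
Reading off the sum of column 'fouls_minus_assists', we get -23.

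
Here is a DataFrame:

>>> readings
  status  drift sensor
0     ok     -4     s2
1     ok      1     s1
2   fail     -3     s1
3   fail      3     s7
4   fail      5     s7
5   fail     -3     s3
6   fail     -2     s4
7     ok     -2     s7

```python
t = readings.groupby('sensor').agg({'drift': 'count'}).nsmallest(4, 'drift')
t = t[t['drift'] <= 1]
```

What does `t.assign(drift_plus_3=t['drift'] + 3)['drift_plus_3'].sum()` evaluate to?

group by sensor, count of drift:
        drift
sensor       
s1          2
s2          1
s3          1
s4          1
s7          3
take 4 rows with smallest drift:
        drift
sensor       
s2          1
s3          1
s4          1
s1          2
filter rows where drift <= 1:
        drift
sensor       
s2          1
s3          1
s4          1
add column drift_plus_3 = t['drift'] + 3:
        drift  drift_plus_3
sensor                     
s2          1             4
s3          1             4
s4          1             4

12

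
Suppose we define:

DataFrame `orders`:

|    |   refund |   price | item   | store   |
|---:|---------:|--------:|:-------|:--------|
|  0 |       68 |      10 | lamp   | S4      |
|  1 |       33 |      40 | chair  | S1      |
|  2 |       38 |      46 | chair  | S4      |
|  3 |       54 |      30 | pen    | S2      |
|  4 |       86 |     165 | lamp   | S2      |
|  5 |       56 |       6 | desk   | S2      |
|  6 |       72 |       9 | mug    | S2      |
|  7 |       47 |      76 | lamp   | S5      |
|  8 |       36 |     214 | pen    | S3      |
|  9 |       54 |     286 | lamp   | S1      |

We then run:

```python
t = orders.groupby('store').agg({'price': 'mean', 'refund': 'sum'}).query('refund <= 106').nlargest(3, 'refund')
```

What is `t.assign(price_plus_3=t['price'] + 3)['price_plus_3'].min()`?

group by store: mean(price), sum(refund):
       price  refund
store               
S1     163.0      87
S2      52.5     268
S3     214.0      36
S4      28.0     106
S5      76.0      47
filter rows where refund <= 106:
       price  refund
store               
S1     163.0      87
S3     214.0      36
S4      28.0     106
S5      76.0      47
take 3 rows with largest refund:
       price  refund
store               
S4      28.0     106
S1     163.0      87
S5      76.0      47
add column price_plus_3 = t['price'] + 3:
       price  refund  price_plus_3
store                             
S4      28.0     106          31.0
S1     163.0      87         166.0
S5      76.0      47          79.0
Then the min of column 'price_plus_3': 31.0

31.0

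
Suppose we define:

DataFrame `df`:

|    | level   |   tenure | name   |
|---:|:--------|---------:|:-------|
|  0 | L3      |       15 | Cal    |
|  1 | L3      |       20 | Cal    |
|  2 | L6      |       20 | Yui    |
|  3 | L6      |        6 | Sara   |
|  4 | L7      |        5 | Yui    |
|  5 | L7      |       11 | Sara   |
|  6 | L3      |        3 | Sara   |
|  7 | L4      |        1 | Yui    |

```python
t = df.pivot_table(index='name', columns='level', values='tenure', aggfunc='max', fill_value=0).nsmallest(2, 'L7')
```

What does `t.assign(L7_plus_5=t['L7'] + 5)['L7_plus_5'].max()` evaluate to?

10

pivot: rows=name, cols=level, max(tenure):
level  L3  L4  L6  L7
name                 
Cal    20   0   0   0
Sara    3   0   6  11
Yui     0   1  20   5
take 2 rows with smallest L7:
level  L3  L4  L6  L7
name                 
Cal    20   0   0   0
Yui     0   1  20   5
add column L7_plus_5 = t['L7'] + 5:
level  L3  L4  L6  L7  L7_plus_5
name                            
Cal    20   0   0   0          5
Yui     0   1  20   5         10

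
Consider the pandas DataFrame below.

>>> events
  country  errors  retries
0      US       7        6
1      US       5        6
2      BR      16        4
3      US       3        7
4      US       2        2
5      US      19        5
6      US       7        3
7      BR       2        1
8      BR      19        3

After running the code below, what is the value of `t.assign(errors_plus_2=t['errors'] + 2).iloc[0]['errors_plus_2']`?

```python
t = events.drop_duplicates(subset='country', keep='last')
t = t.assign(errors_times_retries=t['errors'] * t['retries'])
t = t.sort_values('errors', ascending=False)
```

drop duplicate country (keep=last):
  country  errors  retries
6      US       7        3
8      BR      19        3
add column errors_times_retries = t['errors'] * t['retries']:
  country  errors  retries  errors_times_retries
6      US       7        3                    21
8      BR      19        3                    57
sort by errors descending:
  country  errors  retries  errors_times_retries
8      BR      19        3                    57
6      US       7        3                    21
add column errors_plus_2 = t['errors'] + 2:
  country  errors  retries  errors_times_retries  errors_plus_2
8      BR      19        3                    57             21
6      US       7        3                    21              9
So iloc[0]['errors_plus_2'] = 21.

21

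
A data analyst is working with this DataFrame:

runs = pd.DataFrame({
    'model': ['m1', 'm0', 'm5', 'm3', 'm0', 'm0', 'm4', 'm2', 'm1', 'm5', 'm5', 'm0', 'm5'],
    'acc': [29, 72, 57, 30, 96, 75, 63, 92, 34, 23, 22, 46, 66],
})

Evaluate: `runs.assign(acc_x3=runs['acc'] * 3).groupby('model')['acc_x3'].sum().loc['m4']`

189

add column acc_x3 = runs['acc'] * 3:
   model  acc  acc_x3
0     m1   29      87
1     m0   72     216
2     m5   57     171
3     m3   30      90
4     m0   96     288
5     m0   75     225
6     m4   63     189
7     m2   92     276
8     m1   34     102
9     m5   23      69
10    m5   22      66
11    m0   46     138
12    m5   66     198
group by model, sum of acc_x3:
model
m0    867
m1    189
m2    276
m3     90
m4    189
m5    504
Name: acc_x3, dtype: int64
Taking the value at index 'm4' gives 189.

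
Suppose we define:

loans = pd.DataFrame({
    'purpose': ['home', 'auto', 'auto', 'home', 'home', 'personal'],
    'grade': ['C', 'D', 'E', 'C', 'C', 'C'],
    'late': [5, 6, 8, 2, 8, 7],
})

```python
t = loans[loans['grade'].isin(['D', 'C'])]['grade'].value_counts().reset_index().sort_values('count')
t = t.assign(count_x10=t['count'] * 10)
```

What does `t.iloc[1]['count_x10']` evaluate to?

40

filter rows where grade in ['D', 'C']:
    purpose grade  late
0      home     C     5
1      auto     D     6
3      home     C     2
4      home     C     8
5  personal     C     7
value_counts of grade:
grade
C    4
D    1
Name: count, dtype: int64
reset_index():
  grade  count
0     C      4
1     D      1
sort by count:
  grade  count
1     D      1
0     C      4
add column count_x10 = t['count'] * 10:
  grade  count  count_x10
1     D      1         10
0     C      4         40
So iloc[1]['count_x10'] = 40.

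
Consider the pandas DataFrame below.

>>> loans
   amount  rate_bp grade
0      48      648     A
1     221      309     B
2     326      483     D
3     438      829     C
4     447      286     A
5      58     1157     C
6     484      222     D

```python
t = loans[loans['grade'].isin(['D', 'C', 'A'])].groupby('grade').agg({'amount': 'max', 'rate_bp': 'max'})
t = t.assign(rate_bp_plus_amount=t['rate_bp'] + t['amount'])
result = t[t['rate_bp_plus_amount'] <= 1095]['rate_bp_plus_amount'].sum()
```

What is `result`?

filter rows where grade in ['D', 'C', 'A']:
   amount  rate_bp grade
0      48      648     A
2     326      483     D
3     438      829     C
4     447      286     A
5      58     1157     C
6     484      222     D
group by grade: max(amount), max(rate_bp):
       amount  rate_bp
grade                 
A         447      648
C         438     1157
D         484      483
add column rate_bp_plus_amount = t['rate_bp'] + t['amount']:
       amount  rate_bp  rate_bp_plus_amount
grade                                      
A         447      648                 1095
C         438     1157                 1595
D         484      483                  967
filter rows where rate_bp_plus_amount <= 1095:
       amount  rate_bp  rate_bp_plus_amount
grade                                      
A         447      648                 1095
D         484      483                  967
Taking the sum of column 'rate_bp_plus_amount' gives 2062.

2062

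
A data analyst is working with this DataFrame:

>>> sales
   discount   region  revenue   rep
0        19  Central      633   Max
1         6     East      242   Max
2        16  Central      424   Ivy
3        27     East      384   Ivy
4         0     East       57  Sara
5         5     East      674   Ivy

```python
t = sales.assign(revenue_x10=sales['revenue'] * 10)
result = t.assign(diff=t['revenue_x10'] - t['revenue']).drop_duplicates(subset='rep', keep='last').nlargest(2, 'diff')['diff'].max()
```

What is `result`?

add column revenue_x10 = sales['revenue'] * 10:
   discount   region  revenue   rep  revenue_x10
0        19  Central      633   Max         6330
1         6     East      242   Max         2420
2        16  Central      424   Ivy         4240
3        27     East      384   Ivy         3840
4         0     East       57  Sara          570
5         5     East      674   Ivy         6740
add column diff = t['revenue_x10'] - t['revenue']:
   discount   region  revenue   rep  revenue_x10  diff
0        19  Central      633   Max         6330  5697
1         6     East      242   Max         2420  2178
2        16  Central      424   Ivy         4240  3816
3        27     East      384   Ivy         3840  3456
4         0     East       57  Sara          570   513
5         5     East      674   Ivy         6740  6066
drop duplicate rep (keep=last):
   discount region  revenue   rep  revenue_x10  diff
1         6   East      242   Max         2420  2178
4         0   East       57  Sara          570   513
5         5   East      674   Ivy         6740  6066
take 2 rows with largest diff:
   discount region  revenue  rep  revenue_x10  diff
5         5   East      674  Ivy         6740  6066
1         6   East      242  Max         2420  2178
Hence 6066.

6066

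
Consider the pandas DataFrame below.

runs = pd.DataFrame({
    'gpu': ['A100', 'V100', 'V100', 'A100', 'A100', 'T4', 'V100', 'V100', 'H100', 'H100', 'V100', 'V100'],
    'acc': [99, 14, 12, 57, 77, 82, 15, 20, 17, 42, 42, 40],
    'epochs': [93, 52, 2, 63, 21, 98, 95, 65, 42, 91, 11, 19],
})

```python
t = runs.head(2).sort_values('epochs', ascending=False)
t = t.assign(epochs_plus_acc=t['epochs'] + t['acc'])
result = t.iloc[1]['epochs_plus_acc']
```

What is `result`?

66

take first 2 rows:
    gpu  acc  epochs
0  A100   99      93
1  V100   14      52
sort by epochs descending:
    gpu  acc  epochs
0  A100   99      93
1  V100   14      52
add column epochs_plus_acc = t['epochs'] + t['acc']:
    gpu  acc  epochs  epochs_plus_acc
0  A100   99      93              192
1  V100   14      52               66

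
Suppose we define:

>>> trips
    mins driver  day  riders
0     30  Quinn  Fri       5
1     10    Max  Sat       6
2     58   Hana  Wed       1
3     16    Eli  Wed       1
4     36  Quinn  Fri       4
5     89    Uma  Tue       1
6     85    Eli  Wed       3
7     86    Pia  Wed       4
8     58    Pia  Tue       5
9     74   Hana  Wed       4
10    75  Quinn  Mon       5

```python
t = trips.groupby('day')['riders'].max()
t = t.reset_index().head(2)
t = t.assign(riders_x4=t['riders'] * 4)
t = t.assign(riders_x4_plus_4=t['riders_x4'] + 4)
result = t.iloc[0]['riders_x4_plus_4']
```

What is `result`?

24

group by day, max of riders:
day
Fri    5
Mon    5
Sat    6
Tue    5
Wed    4
Name: riders, dtype: int64
reset_index():
   day  riders
0  Fri       5
1  Mon       5
2  Sat       6
3  Tue       5
4  Wed       4
take first 2 rows:
   day  riders
0  Fri       5
1  Mon       5
add column riders_x4 = t['riders'] * 4:
   day  riders  riders_x4
0  Fri       5         20
1  Mon       5         20
add column riders_x4_plus_4 = t['riders_x4'] + 4:
   day  riders  riders_x4  riders_x4_plus_4
0  Fri       5         20                24
1  Mon       5         20                24
Then the value at position 0, column 'riders_x4_plus_4': 24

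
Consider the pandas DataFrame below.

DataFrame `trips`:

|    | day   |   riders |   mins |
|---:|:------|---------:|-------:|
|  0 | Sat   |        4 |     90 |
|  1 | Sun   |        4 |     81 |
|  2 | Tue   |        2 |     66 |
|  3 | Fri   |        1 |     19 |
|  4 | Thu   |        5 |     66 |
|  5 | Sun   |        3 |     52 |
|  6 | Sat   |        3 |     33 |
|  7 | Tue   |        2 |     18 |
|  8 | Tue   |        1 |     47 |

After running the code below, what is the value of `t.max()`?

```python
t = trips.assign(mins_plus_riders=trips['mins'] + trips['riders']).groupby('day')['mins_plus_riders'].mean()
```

add column mins_plus_riders = trips['mins'] + trips['riders']:
   day  riders  mins  mins_plus_riders
0  Sat       4    90                94
1  Sun       4    81                85
2  Tue       2    66                68
3  Fri       1    19                20
4  Thu       5    66                71
5  Sun       3    52                55
6  Sat       3    33                36
7  Tue       2    18                20
8  Tue       1    47                48
group by day, mean of mins_plus_riders:
day
Fri    20.000000
Sat    65.000000
Sun    70.000000
Thu    71.000000
Tue    45.333333
Name: mins_plus_riders, dtype: float64

71.0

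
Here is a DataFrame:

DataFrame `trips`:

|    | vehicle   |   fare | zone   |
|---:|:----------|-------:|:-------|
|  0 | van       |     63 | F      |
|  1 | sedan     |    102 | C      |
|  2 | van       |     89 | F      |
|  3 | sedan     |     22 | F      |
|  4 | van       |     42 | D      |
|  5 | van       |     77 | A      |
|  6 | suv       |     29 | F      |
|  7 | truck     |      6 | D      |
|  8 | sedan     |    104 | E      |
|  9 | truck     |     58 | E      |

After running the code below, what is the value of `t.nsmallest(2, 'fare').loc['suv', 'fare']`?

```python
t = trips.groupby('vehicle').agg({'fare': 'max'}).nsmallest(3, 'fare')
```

group by vehicle, max of fare:
         fare
vehicle      
sedan     104
suv        29
truck      58
van        89
take 3 rows with smallest fare:
         fare
vehicle      
suv        29
truck      58
van        89
take 2 rows with smallest fare:
         fare
vehicle      
suv        29
truck      58
Then the value at row 'suv', column 'fare': 29

29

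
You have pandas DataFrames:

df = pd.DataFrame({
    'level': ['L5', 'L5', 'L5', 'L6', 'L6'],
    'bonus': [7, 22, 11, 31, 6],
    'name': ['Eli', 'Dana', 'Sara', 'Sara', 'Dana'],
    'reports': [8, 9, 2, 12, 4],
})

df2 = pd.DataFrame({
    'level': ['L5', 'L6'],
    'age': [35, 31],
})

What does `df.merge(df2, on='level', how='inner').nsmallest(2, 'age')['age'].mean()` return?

31.0

merge on 'level' (how='inner') → 5 rows:
  level  bonus  name  reports  age
0    L5      7   Eli        8   35
1    L5     22  Dana        9   35
2    L5     11  Sara        2   35
3    L6     31  Sara       12   31
4    L6      6  Dana        4   31
take 2 rows with smallest age:
  level  bonus  name  reports  age
3    L6     31  Sara       12   31
4    L6      6  Dana        4   31
So mean() = 31.0.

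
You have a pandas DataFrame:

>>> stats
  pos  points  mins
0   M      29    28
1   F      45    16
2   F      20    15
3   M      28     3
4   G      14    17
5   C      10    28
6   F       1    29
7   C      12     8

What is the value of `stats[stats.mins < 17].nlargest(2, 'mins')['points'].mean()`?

filter rows where mins < 17:
  pos  points  mins
1   F      45    16
2   F      20    15
3   M      28     3
7   C      12     8
take 2 rows with largest mins:
  pos  points  mins
1   F      45    16
2   F      20    15
Then the mean of column 'points': 32.5

32.5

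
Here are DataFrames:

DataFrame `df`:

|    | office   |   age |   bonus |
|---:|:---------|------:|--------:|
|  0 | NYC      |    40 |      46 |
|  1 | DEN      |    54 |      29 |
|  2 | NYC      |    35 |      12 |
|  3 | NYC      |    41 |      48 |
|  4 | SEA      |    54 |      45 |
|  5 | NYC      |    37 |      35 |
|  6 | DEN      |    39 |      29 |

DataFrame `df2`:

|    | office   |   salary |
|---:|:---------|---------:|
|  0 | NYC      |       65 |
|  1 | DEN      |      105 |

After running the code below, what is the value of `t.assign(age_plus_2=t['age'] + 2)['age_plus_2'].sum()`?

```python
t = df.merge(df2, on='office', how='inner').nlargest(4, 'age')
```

182

merge on 'office' (how='inner') → 6 rows:
  office  age  bonus  salary
0    NYC   40     46      65
1    DEN   54     29     105
2    NYC   35     12      65
3    NYC   41     48      65
4    NYC   37     35      65
5    DEN   39     29     105
take 4 rows with largest age:
  office  age  bonus  salary
1    DEN   54     29     105
3    NYC   41     48      65
0    NYC   40     46      65
5    DEN   39     29     105
add column age_plus_2 = t['age'] + 2:
  office  age  bonus  salary  age_plus_2
1    DEN   54     29     105          56
3    NYC   41     48      65          43
0    NYC   40     46      65          42
5    DEN   39     29     105          41
Hence 182.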